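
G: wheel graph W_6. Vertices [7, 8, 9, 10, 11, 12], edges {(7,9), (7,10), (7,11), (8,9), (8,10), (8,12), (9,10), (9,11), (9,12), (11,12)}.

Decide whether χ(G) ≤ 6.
A valid 6-coloring: color 1: [9]; color 2: [7, 8]; color 3: [10, 12]; color 4: [11].
(χ(G) = 4 ≤ 6.)

Yes, G is 6-colorable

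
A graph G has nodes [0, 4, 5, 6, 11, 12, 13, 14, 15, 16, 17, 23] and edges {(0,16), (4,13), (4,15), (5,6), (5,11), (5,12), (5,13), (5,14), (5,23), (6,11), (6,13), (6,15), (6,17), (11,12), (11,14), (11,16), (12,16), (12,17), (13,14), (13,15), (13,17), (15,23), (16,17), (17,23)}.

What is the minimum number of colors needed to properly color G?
Clique number ω(G) = 3 (lower bound: χ ≥ ω).
Suppose a proper 3-coloring c exists. The clique [4, 13, 15] takes 3 distinct colors; by symmetry let c(4) = 1, c(13) = 2, c(15) = 3.
- Vertex 6: neighbors [13, 15] already have colors [2, 3] ⇒ c(6) = 1.
- Vertex 5: neighbors [6, 13] already have colors [1, 2] ⇒ c(5) = 3.
- Vertex 11: neighbors [6, 5] already have colors [1, 3] ⇒ c(11) = 2.
- Vertex 17: neighbors [6, 13] already have colors [1, 2] ⇒ c(17) = 3.
- Vertex 16: neighbors [11, 17] already have colors [2, 3] ⇒ c(16) = 1.
- Vertex 12: neighbors [16, 11, 5] already have colors [1, 2, 3] — all 3 colors blocked. Contradiction.
The forced assignments end in a contradiction, so G has no proper 3-coloring (χ ≥ 4).
The coloring below uses 4 colors, so χ(G) = 4.
A valid 4-coloring: color 1: [0, 11, 13, 23]; color 2: [5, 15, 17]; color 3: [4, 6, 14, 16]; color 4: [12].

χ(G) = 4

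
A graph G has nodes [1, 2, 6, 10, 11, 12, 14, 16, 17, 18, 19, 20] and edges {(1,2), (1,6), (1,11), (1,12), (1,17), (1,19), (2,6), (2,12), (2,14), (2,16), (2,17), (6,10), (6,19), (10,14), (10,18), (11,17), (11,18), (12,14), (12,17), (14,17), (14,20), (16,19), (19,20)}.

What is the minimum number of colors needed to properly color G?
χ(G) = 4

Clique number ω(G) = 4 (lower bound: χ ≥ ω).
The clique on [1, 2, 12, 17] has size 4, forcing χ ≥ 4, and the coloring below uses 4 colors, so χ(G) = 4.
A valid 4-coloring: color 1: [1, 14, 16, 18]; color 2: [2, 10, 11, 19]; color 3: [6, 17, 20]; color 4: [12].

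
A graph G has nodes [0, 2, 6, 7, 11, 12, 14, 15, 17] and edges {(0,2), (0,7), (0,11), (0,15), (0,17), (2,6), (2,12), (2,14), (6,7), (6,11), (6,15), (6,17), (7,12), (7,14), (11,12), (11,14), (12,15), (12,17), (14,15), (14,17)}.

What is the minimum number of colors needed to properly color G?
χ(G) = 2

Clique number ω(G) = 2 (lower bound: χ ≥ ω).
The graph is bipartite (no odd cycle), so 2 colors suffice: χ(G) = 2.
A valid 2-coloring: color 1: [0, 6, 12, 14]; color 2: [2, 7, 11, 15, 17].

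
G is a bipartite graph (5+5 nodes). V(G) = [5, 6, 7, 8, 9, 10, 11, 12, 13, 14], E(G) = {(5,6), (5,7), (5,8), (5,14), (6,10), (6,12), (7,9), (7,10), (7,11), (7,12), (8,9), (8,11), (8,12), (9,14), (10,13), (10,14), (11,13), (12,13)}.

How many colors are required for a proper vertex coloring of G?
χ(G) = 2

Clique number ω(G) = 2 (lower bound: χ ≥ ω).
The graph is bipartite (no odd cycle), so 2 colors suffice: χ(G) = 2.
A valid 2-coloring: color 1: [6, 7, 8, 13, 14]; color 2: [5, 9, 10, 11, 12].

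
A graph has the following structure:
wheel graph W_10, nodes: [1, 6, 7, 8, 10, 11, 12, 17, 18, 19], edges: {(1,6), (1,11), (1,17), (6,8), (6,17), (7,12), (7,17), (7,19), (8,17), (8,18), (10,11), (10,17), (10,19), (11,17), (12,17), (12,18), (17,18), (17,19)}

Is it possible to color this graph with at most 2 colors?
No, G is not 2-colorable

The clique on vertices [1, 11, 17] has size 3 > 2, so it alone needs 3 colors.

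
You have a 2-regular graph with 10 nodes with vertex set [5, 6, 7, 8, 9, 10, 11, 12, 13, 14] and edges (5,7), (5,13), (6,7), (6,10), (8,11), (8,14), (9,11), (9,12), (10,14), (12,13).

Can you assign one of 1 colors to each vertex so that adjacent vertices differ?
Edge (5,13) forces its endpoints to differ, so 1 color is not enough.

No, G is not 1-colorable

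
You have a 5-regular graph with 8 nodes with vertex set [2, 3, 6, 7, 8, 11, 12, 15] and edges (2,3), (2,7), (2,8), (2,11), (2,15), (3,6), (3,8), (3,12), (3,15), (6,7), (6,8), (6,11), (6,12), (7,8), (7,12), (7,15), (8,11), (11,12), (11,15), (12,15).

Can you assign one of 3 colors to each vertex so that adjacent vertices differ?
No, G is not 3-colorable

Odd cycle [6, 12, 15, 2, 8] needs 3 colors (χ ≥ 3).
Vertex 3 is adjacent to every vertex of [2, 6, 8, 12, 15], which already need 3 colors among themselves, so 3 needs a new color (χ ≥ 4).
Hence χ(G) ≥ 4 > 3, so no proper 3-coloring exists.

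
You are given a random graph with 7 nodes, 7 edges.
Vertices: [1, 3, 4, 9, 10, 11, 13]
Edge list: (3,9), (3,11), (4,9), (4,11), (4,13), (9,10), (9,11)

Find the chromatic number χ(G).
Clique number ω(G) = 3 (lower bound: χ ≥ ω).
The clique on [3, 9, 11] has size 3, forcing χ ≥ 3, and the coloring below uses 3 colors, so χ(G) = 3.
A valid 3-coloring: color 1: [1, 9, 13]; color 2: [10, 11]; color 3: [3, 4].

χ(G) = 3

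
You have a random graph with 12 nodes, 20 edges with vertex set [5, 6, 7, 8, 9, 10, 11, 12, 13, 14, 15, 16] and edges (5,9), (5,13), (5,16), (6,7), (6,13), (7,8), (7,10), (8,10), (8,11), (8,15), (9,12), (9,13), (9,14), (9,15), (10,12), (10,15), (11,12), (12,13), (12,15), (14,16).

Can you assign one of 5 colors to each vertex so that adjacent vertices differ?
A valid 5-coloring: color 1: [5, 6, 8, 12, 14]; color 2: [9, 10, 11, 16]; color 3: [7, 13, 15].
(χ(G) = 3 ≤ 5.)

Yes, G is 5-colorable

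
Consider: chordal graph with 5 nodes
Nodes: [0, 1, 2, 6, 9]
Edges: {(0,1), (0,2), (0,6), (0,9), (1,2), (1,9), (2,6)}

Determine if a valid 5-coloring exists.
A valid 5-coloring: color 1: [0]; color 2: [2, 9]; color 3: [1, 6].
(χ(G) = 3 ≤ 5.)

Yes, G is 5-colorable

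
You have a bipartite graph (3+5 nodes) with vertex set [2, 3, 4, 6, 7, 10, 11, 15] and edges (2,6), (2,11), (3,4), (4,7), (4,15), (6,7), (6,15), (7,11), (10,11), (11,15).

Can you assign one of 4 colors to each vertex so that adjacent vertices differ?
Yes, G is 4-colorable

A valid 4-coloring: color 1: [4, 6, 11]; color 2: [2, 3, 7, 10, 15].
(χ(G) = 2 ≤ 4.)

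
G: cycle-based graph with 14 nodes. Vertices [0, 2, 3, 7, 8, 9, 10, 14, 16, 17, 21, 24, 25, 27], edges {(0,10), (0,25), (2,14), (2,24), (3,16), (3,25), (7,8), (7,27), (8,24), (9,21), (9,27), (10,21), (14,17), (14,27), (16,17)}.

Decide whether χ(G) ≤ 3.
A valid 3-coloring: color 1: [0, 2, 3, 8, 17, 21, 27]; color 2: [7, 9, 10, 14, 16, 24, 25].
(χ(G) = 2 ≤ 3.)

Yes, G is 3-colorable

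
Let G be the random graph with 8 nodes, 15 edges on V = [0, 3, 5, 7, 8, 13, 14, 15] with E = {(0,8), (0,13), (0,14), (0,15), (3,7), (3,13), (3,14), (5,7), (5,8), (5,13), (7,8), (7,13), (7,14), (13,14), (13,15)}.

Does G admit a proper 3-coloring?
No, G is not 3-colorable

The clique on vertices [3, 7, 13, 14] has size 4 > 3, so it alone needs 4 colors.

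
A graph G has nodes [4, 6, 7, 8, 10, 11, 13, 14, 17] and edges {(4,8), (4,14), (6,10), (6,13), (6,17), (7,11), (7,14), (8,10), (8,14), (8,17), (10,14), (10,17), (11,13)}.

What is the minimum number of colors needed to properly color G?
Clique number ω(G) = 3 (lower bound: χ ≥ ω).
The clique on [6, 10, 17] has size 3, forcing χ ≥ 3, and the coloring below uses 3 colors, so χ(G) = 3.
A valid 3-coloring: color 1: [4, 7, 10, 13]; color 2: [11, 14, 17]; color 3: [6, 8].

χ(G) = 3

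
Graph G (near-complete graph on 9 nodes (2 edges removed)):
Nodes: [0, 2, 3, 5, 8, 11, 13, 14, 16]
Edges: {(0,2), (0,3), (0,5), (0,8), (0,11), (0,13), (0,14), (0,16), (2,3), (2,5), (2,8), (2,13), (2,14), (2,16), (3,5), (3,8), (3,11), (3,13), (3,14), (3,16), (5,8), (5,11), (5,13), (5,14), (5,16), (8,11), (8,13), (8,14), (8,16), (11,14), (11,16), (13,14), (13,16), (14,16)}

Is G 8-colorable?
A valid 8-coloring: color 1: [5]; color 2: [14]; color 3: [0]; color 4: [8]; color 5: [3]; color 6: [16]; color 7: [2, 11]; color 8: [13].
(χ(G) = 8 ≤ 8.)

Yes, G is 8-colorable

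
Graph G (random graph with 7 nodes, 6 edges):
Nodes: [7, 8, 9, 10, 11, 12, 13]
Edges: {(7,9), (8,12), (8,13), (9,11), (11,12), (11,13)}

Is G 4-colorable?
A valid 4-coloring: color 1: [7, 8, 10, 11]; color 2: [9, 12, 13].
(χ(G) = 2 ≤ 4.)

Yes, G is 4-colorable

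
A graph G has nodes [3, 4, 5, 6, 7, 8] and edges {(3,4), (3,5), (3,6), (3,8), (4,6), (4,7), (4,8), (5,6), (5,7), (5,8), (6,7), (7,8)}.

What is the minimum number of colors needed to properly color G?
χ(G) = 3

Clique number ω(G) = 3 (lower bound: χ ≥ ω).
The clique on [3, 4, 8] has size 3, forcing χ ≥ 3, and the coloring below uses 3 colors, so χ(G) = 3.
A valid 3-coloring: color 1: [6, 8]; color 2: [4, 5]; color 3: [3, 7].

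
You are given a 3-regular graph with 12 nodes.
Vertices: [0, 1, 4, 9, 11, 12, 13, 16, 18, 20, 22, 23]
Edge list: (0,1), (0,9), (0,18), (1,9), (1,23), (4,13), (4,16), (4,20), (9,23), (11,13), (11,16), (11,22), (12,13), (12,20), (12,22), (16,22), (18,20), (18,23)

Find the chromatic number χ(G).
Clique number ω(G) = 3 (lower bound: χ ≥ ω).
The clique on [0, 1, 9] has size 3, forcing χ ≥ 3, and the coloring below uses 3 colors, so χ(G) = 3.
A valid 3-coloring: color 1: [4, 9, 11, 12, 18]; color 2: [0, 13, 20, 22, 23]; color 3: [1, 16].

χ(G) = 3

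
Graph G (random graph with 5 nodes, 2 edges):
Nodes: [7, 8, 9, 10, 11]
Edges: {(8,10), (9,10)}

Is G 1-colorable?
Edge (8,10) forces its endpoints to differ, so 1 color is not enough.

No, G is not 1-colorable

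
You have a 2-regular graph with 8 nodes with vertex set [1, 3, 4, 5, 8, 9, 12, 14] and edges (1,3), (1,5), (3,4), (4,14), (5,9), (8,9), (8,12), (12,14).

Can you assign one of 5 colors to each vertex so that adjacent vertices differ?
A valid 5-coloring: color 1: [1, 4, 9, 12]; color 2: [3, 5, 8, 14].
(χ(G) = 2 ≤ 5.)

Yes, G is 5-colorable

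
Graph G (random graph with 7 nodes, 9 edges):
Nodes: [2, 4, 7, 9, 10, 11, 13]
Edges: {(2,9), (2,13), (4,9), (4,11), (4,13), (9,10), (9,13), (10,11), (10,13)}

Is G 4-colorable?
A valid 4-coloring: color 1: [7, 11, 13]; color 2: [9]; color 3: [2, 4, 10].
(χ(G) = 3 ≤ 4.)

Yes, G is 4-colorable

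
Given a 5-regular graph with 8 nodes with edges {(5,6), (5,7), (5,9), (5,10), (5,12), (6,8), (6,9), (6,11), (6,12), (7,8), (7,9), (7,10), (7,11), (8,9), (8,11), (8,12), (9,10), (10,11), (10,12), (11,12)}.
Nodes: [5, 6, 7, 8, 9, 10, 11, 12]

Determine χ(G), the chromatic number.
χ(G) = 4

Clique number ω(G) = 4 (lower bound: χ ≥ ω).
The clique on [6, 8, 11, 12] has size 4, forcing χ ≥ 4, and the coloring below uses 4 colors, so χ(G) = 4.
A valid 4-coloring: color 1: [6, 7]; color 2: [5, 11]; color 3: [8, 10]; color 4: [9, 12].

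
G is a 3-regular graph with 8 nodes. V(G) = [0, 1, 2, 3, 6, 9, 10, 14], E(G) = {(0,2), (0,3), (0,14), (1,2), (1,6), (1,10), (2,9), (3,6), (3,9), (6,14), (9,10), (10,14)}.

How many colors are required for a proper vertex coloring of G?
Clique number ω(G) = 2 (lower bound: χ ≥ ω).
Odd cycle [0, 2, 1, 10, 14] needs 3 colors (χ ≥ 3).
The coloring below uses 3 colors, so χ(G) = 3.
A valid 3-coloring: color 1: [0, 6, 10]; color 2: [1, 9, 14]; color 3: [2, 3].

χ(G) = 3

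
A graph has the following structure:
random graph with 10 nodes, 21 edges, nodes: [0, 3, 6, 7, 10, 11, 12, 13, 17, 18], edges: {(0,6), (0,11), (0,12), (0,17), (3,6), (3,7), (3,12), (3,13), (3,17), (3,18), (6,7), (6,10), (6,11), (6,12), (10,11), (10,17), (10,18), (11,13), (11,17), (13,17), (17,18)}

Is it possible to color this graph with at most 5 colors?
A valid 5-coloring: color 1: [6, 17]; color 2: [0, 3, 10]; color 3: [7, 11, 12, 18]; color 4: [13].
(χ(G) = 4 ≤ 5.)

Yes, G is 5-colorable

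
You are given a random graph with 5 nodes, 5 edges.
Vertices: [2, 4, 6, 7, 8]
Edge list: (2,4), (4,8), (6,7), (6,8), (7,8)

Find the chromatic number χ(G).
χ(G) = 3

Clique number ω(G) = 3 (lower bound: χ ≥ ω).
The clique on [6, 7, 8] has size 3, forcing χ ≥ 3, and the coloring below uses 3 colors, so χ(G) = 3.
A valid 3-coloring: color 1: [2, 8]; color 2: [4, 7]; color 3: [6].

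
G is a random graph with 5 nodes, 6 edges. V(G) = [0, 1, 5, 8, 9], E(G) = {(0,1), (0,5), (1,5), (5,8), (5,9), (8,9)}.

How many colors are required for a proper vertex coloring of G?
Clique number ω(G) = 3 (lower bound: χ ≥ ω).
The clique on [0, 1, 5] has size 3, forcing χ ≥ 3, and the coloring below uses 3 colors, so χ(G) = 3.
A valid 3-coloring: color 1: [5]; color 2: [0, 8]; color 3: [1, 9].

χ(G) = 3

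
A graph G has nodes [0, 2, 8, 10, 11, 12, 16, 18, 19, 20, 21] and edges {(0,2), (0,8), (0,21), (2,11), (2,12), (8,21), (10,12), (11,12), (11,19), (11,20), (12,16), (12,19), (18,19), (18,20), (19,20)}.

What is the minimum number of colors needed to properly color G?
χ(G) = 3

Clique number ω(G) = 3 (lower bound: χ ≥ ω).
The clique on [0, 8, 21] has size 3, forcing χ ≥ 3, and the coloring below uses 3 colors, so χ(G) = 3.
A valid 3-coloring: color 1: [0, 12, 20]; color 2: [10, 11, 16, 18, 21]; color 3: [2, 8, 19].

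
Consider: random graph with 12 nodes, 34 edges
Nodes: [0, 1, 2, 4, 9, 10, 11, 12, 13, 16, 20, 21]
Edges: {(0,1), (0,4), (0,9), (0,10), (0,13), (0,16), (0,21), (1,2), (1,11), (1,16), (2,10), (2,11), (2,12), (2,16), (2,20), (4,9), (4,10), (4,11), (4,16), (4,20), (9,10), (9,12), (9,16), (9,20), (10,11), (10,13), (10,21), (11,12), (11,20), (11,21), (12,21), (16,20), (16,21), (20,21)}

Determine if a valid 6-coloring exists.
A valid 6-coloring: color 1: [10, 12, 16]; color 2: [0, 11]; color 3: [2, 9, 13, 21]; color 4: [1, 20]; color 5: [4].
(χ(G) = 5 ≤ 6.)

Yes, G is 6-colorable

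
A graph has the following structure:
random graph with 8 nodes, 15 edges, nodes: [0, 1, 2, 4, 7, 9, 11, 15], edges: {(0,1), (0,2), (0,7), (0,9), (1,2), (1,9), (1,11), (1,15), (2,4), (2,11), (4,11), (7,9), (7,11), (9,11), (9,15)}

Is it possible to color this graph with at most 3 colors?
A valid 3-coloring: color 1: [2, 9]; color 2: [0, 11, 15]; color 3: [1, 4, 7].
(χ(G) = 3 ≤ 3.)

Yes, G is 3-colorable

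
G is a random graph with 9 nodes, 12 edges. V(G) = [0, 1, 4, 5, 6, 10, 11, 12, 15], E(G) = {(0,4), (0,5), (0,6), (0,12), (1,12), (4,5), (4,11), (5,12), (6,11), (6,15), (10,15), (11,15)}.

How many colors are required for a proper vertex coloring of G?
χ(G) = 3

Clique number ω(G) = 3 (lower bound: χ ≥ ω).
The clique on [0, 5, 12] has size 3, forcing χ ≥ 3, and the coloring below uses 3 colors, so χ(G) = 3.
A valid 3-coloring: color 1: [0, 1, 10, 11]; color 2: [5, 15]; color 3: [4, 6, 12].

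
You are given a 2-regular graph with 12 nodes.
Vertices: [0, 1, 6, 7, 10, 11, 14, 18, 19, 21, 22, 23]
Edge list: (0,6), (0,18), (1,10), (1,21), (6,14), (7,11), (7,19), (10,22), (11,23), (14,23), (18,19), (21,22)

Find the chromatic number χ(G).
Clique number ω(G) = 2 (lower bound: χ ≥ ω).
The graph is bipartite (no odd cycle), so 2 colors suffice: χ(G) = 2.
A valid 2-coloring: color 1: [0, 1, 11, 14, 19, 22]; color 2: [6, 7, 10, 18, 21, 23].

χ(G) = 2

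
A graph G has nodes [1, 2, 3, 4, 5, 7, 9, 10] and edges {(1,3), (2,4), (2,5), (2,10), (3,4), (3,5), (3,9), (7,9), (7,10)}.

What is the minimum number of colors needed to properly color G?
Clique number ω(G) = 2 (lower bound: χ ≥ ω).
The graph is bipartite (no odd cycle), so 2 colors suffice: χ(G) = 2.
A valid 2-coloring: color 1: [2, 3, 7]; color 2: [1, 4, 5, 9, 10].

χ(G) = 2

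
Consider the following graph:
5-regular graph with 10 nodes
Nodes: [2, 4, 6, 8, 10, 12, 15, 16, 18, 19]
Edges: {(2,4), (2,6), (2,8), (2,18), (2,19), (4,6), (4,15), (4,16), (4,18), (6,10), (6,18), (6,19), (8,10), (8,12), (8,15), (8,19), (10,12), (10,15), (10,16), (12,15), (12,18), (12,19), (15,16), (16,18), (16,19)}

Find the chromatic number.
χ(G) = 4

Clique number ω(G) = 4 (lower bound: χ ≥ ω).
The clique on [2, 4, 6, 18] has size 4, forcing χ ≥ 4, and the coloring below uses 4 colors, so χ(G) = 4.
A valid 4-coloring: color 1: [15, 18, 19]; color 2: [6, 12, 16]; color 3: [4, 8]; color 4: [2, 10].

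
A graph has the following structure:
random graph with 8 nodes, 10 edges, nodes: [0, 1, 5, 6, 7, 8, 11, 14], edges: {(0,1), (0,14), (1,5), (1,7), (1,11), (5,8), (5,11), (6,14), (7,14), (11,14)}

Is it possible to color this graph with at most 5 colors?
A valid 5-coloring: color 1: [1, 8, 14]; color 2: [0, 6, 7, 11]; color 3: [5].
(χ(G) = 3 ≤ 5.)

Yes, G is 5-colorable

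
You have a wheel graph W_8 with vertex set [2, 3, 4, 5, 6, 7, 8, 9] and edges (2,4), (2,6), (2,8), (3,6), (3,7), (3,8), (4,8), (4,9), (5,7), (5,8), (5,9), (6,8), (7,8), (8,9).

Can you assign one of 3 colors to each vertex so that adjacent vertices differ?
Odd cycle [9, 4, 2, 6, 3, 7, 5] needs 3 colors (χ ≥ 3).
Vertex 8 is adjacent to every vertex of [2, 3, 4, 5, 6, 7, 9], which already need 3 colors among themselves, so 8 needs a new color (χ ≥ 4).
Hence χ(G) ≥ 4 > 3, so no proper 3-coloring exists.

No, G is not 3-colorable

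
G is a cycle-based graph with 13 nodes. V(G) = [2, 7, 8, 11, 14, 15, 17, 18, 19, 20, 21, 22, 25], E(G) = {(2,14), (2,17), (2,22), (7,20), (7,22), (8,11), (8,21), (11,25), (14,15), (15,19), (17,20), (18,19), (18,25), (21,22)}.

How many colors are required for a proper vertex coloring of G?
χ(G) = 3

Clique number ω(G) = 2 (lower bound: χ ≥ ω).
Odd cycle [20, 7, 22, 2, 17] needs 3 colors (χ ≥ 3).
The coloring below uses 3 colors, so χ(G) = 3.
A valid 3-coloring: color 1: [2, 11, 15, 18, 20, 21]; color 2: [8, 14, 17, 19, 22, 25]; color 3: [7].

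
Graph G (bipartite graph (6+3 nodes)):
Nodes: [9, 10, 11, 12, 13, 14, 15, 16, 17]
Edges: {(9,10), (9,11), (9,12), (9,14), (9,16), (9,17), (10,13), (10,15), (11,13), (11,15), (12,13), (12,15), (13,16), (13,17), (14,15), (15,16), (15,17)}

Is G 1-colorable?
Edge (9,10) forces its endpoints to differ, so 1 color is not enough.

No, G is not 1-colorable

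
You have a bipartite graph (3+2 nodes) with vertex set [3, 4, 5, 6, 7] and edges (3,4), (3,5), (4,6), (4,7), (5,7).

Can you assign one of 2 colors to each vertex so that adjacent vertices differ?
A valid 2-coloring: color 1: [4, 5]; color 2: [3, 6, 7].
(χ(G) = 2 ≤ 2.)

Yes, G is 2-colorable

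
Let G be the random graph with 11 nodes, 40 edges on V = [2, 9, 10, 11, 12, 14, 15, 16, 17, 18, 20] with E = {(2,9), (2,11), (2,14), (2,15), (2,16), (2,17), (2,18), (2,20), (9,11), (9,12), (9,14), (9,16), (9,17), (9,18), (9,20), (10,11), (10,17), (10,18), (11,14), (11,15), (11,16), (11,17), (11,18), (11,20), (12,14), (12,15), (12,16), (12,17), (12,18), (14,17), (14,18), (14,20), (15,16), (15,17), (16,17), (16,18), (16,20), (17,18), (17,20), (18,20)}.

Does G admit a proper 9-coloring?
Yes, G is 9-colorable

A valid 9-coloring: color 1: [17]; color 2: [11, 12]; color 3: [15, 18]; color 4: [9, 10]; color 5: [2]; color 6: [14, 16]; color 7: [20].
(χ(G) = 7 ≤ 9.)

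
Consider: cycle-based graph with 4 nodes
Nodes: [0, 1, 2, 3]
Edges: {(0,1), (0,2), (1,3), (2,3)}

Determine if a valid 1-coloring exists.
Edge (0,1) forces its endpoints to differ, so 1 color is not enough.

No, G is not 1-colorable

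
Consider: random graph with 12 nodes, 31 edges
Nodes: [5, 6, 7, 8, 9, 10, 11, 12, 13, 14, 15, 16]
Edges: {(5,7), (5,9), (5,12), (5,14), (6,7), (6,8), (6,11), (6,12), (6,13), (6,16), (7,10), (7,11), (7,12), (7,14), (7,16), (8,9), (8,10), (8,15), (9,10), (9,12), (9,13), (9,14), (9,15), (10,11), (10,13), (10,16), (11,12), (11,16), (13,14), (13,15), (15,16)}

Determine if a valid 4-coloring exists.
A valid 4-coloring: color 1: [7, 9]; color 2: [5, 6, 10, 15]; color 3: [8, 11, 13]; color 4: [12, 14, 16].
(χ(G) = 4 ≤ 4.)

Yes, G is 4-colorable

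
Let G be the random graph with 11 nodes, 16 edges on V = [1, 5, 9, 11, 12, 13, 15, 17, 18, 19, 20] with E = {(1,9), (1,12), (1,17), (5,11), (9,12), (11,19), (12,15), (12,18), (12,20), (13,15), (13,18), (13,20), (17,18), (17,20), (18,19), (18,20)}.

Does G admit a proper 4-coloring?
Yes, G is 4-colorable

A valid 4-coloring: color 1: [1, 11, 15, 18]; color 2: [5, 12, 13, 17, 19]; color 3: [9, 20].
(χ(G) = 3 ≤ 4.)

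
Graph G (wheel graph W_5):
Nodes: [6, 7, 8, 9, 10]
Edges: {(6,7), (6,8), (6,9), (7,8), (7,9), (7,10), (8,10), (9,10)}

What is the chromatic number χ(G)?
Clique number ω(G) = 3 (lower bound: χ ≥ ω).
The clique on [7, 8, 10] has size 3, forcing χ ≥ 3, and the coloring below uses 3 colors, so χ(G) = 3.
A valid 3-coloring: color 1: [7]; color 2: [6, 10]; color 3: [8, 9].

χ(G) = 3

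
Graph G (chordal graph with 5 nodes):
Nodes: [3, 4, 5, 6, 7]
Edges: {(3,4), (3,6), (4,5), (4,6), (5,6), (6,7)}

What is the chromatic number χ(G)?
χ(G) = 3

Clique number ω(G) = 3 (lower bound: χ ≥ ω).
The clique on [3, 4, 6] has size 3, forcing χ ≥ 3, and the coloring below uses 3 colors, so χ(G) = 3.
A valid 3-coloring: color 1: [6]; color 2: [4, 7]; color 3: [3, 5].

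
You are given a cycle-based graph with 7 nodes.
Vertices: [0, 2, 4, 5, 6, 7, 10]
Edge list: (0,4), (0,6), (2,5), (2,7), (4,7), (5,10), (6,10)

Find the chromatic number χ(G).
Clique number ω(G) = 2 (lower bound: χ ≥ ω).
Odd cycle [2, 5, 10, 6, 0, 4, 7] needs 3 colors (χ ≥ 3).
The coloring below uses 3 colors, so χ(G) = 3.
A valid 3-coloring: color 1: [2, 4, 10]; color 2: [5, 6, 7]; color 3: [0].

χ(G) = 3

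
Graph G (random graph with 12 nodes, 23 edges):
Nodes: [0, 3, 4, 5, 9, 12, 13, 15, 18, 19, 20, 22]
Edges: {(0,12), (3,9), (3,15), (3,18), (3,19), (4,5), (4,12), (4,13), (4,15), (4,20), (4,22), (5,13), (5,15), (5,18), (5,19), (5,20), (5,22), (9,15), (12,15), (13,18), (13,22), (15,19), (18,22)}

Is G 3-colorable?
No, G is not 3-colorable

The clique on vertices [5, 13, 18, 22] has size 4 > 3, so it alone needs 4 colors.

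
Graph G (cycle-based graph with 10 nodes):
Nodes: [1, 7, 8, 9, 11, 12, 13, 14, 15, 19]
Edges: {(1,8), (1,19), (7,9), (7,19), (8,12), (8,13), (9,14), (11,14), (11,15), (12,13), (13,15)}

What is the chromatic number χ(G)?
Clique number ω(G) = 3 (lower bound: χ ≥ ω).
The clique on [8, 12, 13] has size 3, forcing χ ≥ 3, and the coloring below uses 3 colors, so χ(G) = 3.
A valid 3-coloring: color 1: [1, 9, 11, 13]; color 2: [8, 14, 15, 19]; color 3: [7, 12].

χ(G) = 3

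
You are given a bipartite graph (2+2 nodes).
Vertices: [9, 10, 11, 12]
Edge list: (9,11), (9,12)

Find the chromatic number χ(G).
Clique number ω(G) = 2 (lower bound: χ ≥ ω).
The graph is bipartite (no odd cycle), so 2 colors suffice: χ(G) = 2.
A valid 2-coloring: color 1: [9, 10]; color 2: [11, 12].

χ(G) = 2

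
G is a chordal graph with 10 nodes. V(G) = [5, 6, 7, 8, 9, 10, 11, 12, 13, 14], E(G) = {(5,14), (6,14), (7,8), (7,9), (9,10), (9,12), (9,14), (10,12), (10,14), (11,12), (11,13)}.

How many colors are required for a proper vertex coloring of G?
χ(G) = 3

Clique number ω(G) = 3 (lower bound: χ ≥ ω).
The clique on [9, 10, 12] has size 3, forcing χ ≥ 3, and the coloring below uses 3 colors, so χ(G) = 3.
A valid 3-coloring: color 1: [7, 12, 13, 14]; color 2: [5, 6, 8, 9, 11]; color 3: [10].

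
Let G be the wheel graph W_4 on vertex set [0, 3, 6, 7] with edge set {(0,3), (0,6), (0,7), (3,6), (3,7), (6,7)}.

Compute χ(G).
Clique number ω(G) = 4 (lower bound: χ ≥ ω).
The clique on [0, 3, 6, 7] has size 4, forcing χ ≥ 4, and the coloring below uses 4 colors, so χ(G) = 4.
A valid 4-coloring: color 1: [7]; color 2: [0]; color 3: [3]; color 4: [6].

χ(G) = 4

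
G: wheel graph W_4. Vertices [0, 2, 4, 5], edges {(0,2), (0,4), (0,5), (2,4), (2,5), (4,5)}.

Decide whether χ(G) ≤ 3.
The clique on vertices [0, 2, 4, 5] has size 4 > 3, so it alone needs 4 colors.

No, G is not 3-colorable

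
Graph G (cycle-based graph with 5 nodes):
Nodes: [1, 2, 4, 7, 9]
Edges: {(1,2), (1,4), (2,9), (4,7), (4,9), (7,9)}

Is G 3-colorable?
Yes, G is 3-colorable

A valid 3-coloring: color 1: [2, 4]; color 2: [1, 9]; color 3: [7].
(χ(G) = 3 ≤ 3.)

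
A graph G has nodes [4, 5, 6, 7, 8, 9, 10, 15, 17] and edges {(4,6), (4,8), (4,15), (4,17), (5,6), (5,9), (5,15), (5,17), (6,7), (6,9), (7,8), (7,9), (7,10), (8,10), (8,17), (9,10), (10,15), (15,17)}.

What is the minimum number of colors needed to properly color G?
Clique number ω(G) = 3 (lower bound: χ ≥ ω).
The clique on [4, 8, 17] has size 3, forcing χ ≥ 3, and the coloring below uses 3 colors, so χ(G) = 3.
A valid 3-coloring: color 1: [4, 5, 7]; color 2: [6, 10, 17]; color 3: [8, 9, 15].

χ(G) = 3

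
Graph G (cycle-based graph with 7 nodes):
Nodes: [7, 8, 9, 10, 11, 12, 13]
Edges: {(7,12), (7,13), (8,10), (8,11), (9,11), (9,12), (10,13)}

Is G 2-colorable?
No, G is not 2-colorable

Odd cycle [8, 10, 13, 7, 12, 9, 11] needs 3 colors (χ ≥ 3).
Hence χ(G) ≥ 3 > 2, so no proper 2-coloring exists.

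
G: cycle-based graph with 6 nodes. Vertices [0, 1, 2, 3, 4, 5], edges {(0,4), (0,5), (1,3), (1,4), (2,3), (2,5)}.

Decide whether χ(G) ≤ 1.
Edge (0,4) forces its endpoints to differ, so 1 color is not enough.

No, G is not 1-colorable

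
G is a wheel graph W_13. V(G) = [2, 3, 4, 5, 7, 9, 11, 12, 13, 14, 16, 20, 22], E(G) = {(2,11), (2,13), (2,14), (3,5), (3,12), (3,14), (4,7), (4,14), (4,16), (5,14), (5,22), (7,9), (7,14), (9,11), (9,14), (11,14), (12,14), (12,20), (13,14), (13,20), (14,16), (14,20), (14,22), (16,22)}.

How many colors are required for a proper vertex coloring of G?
χ(G) = 3

Clique number ω(G) = 3 (lower bound: χ ≥ ω).
The clique on [2, 11, 14] has size 3, forcing χ ≥ 3, and the coloring below uses 3 colors, so χ(G) = 3.
A valid 3-coloring: color 1: [14]; color 2: [2, 3, 4, 9, 20, 22]; color 3: [5, 7, 11, 12, 13, 16].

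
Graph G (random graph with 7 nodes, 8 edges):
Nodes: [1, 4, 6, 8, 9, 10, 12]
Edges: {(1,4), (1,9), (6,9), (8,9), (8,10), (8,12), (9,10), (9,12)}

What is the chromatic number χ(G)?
χ(G) = 3

Clique number ω(G) = 3 (lower bound: χ ≥ ω).
The clique on [8, 9, 10] has size 3, forcing χ ≥ 3, and the coloring below uses 3 colors, so χ(G) = 3.
A valid 3-coloring: color 1: [4, 9]; color 2: [1, 6, 8]; color 3: [10, 12].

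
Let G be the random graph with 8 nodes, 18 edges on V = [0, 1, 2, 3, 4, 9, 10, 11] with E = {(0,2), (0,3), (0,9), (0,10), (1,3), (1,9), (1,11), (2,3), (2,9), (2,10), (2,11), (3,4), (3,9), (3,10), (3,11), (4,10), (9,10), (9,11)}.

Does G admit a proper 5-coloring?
A valid 5-coloring: color 1: [3]; color 2: [4, 9]; color 3: [10, 11]; color 4: [1, 2]; color 5: [0].
(χ(G) = 5 ≤ 5.)

Yes, G is 5-colorable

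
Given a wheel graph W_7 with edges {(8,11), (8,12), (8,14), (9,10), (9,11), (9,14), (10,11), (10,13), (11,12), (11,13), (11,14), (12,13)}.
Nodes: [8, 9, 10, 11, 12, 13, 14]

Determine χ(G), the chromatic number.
χ(G) = 3

Clique number ω(G) = 3 (lower bound: χ ≥ ω).
The clique on [8, 11, 12] has size 3, forcing χ ≥ 3, and the coloring below uses 3 colors, so χ(G) = 3.
A valid 3-coloring: color 1: [11]; color 2: [8, 9, 13]; color 3: [10, 12, 14].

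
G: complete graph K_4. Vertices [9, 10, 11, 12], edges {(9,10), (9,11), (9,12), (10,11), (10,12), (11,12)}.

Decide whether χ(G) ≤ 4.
Yes, G is 4-colorable

A valid 4-coloring: color 1: [9]; color 2: [10]; color 3: [12]; color 4: [11].
(χ(G) = 4 ≤ 4.)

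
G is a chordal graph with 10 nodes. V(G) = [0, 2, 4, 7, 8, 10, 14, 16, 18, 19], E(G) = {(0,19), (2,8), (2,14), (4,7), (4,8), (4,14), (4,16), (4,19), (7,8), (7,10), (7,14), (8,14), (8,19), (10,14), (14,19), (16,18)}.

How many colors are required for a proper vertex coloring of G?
Clique number ω(G) = 4 (lower bound: χ ≥ ω).
The clique on [4, 8, 14, 19] has size 4, forcing χ ≥ 4, and the coloring below uses 4 colors, so χ(G) = 4.
A valid 4-coloring: color 1: [0, 14, 16]; color 2: [8, 10, 18]; color 3: [2, 4]; color 4: [7, 19].

χ(G) = 4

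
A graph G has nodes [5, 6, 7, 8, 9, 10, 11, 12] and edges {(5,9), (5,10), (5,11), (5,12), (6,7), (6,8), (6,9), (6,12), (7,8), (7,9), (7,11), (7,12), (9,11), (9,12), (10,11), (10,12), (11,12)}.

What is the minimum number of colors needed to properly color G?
Clique number ω(G) = 4 (lower bound: χ ≥ ω).
The clique on [5, 9, 11, 12] has size 4, forcing χ ≥ 4, and the coloring below uses 4 colors, so χ(G) = 4.
A valid 4-coloring: color 1: [8, 12]; color 2: [6, 11]; color 3: [9, 10]; color 4: [5, 7].

χ(G) = 4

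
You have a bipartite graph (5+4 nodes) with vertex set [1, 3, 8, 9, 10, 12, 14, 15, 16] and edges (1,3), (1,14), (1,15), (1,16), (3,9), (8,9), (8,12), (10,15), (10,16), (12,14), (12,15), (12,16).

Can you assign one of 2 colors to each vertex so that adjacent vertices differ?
Yes, G is 2-colorable

A valid 2-coloring: color 1: [1, 9, 10, 12]; color 2: [3, 8, 14, 15, 16].
(χ(G) = 2 ≤ 2.)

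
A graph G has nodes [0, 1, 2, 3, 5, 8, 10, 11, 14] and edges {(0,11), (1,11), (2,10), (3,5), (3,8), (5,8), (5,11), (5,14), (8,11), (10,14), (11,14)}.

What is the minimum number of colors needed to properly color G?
χ(G) = 3

Clique number ω(G) = 3 (lower bound: χ ≥ ω).
The clique on [5, 8, 11] has size 3, forcing χ ≥ 3, and the coloring below uses 3 colors, so χ(G) = 3.
A valid 3-coloring: color 1: [3, 10, 11]; color 2: [0, 1, 2, 5]; color 3: [8, 14].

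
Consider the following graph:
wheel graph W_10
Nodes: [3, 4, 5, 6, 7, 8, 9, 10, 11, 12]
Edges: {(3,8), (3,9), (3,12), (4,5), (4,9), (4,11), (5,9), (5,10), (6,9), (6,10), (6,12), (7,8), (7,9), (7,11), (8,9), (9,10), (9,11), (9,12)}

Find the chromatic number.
χ(G) = 4

Clique number ω(G) = 3 (lower bound: χ ≥ ω).
Odd cycle [6, 12, 3, 8, 7, 11, 4, 5, 10] needs 3 colors (χ ≥ 3).
Vertex 9 is adjacent to every vertex of [3, 4, 5, 6, 7, 8, 10, 11, 12], which already need 3 colors among themselves, so 9 needs a new color (χ ≥ 4).
The coloring below uses 4 colors, so χ(G) = 4.
A valid 4-coloring: color 1: [9]; color 2: [3, 5, 6, 7]; color 3: [8, 10, 11, 12]; color 4: [4].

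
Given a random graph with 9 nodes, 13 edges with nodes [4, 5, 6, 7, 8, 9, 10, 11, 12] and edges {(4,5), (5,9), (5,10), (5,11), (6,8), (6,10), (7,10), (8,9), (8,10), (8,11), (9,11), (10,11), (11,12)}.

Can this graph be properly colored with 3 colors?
A valid 3-coloring: color 1: [4, 6, 7, 11]; color 2: [9, 10, 12]; color 3: [5, 8].
(χ(G) = 3 ≤ 3.)

Yes, G is 3-colorable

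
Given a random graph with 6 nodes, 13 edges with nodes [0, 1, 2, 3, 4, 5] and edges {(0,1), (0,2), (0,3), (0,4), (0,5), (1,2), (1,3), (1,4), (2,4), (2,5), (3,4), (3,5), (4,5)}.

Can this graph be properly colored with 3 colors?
No, G is not 3-colorable

The clique on vertices [0, 1, 2, 4] has size 4 > 3, so it alone needs 4 colors.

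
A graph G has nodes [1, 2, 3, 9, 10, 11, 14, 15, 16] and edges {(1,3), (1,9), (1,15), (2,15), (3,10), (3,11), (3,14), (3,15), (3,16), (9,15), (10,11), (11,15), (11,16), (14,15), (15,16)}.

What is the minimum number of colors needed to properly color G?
χ(G) = 4

Clique number ω(G) = 4 (lower bound: χ ≥ ω).
The clique on [3, 11, 15, 16] has size 4, forcing χ ≥ 4, and the coloring below uses 4 colors, so χ(G) = 4.
A valid 4-coloring: color 1: [10, 15]; color 2: [2, 3, 9]; color 3: [1, 11, 14]; color 4: [16].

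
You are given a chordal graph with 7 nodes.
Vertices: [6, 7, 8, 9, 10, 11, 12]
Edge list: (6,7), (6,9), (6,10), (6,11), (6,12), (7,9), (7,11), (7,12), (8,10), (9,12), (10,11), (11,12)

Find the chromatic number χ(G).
χ(G) = 4

Clique number ω(G) = 4 (lower bound: χ ≥ ω).
The clique on [6, 7, 9, 12] has size 4, forcing χ ≥ 4, and the coloring below uses 4 colors, so χ(G) = 4.
A valid 4-coloring: color 1: [6, 8]; color 2: [9, 11]; color 3: [7, 10]; color 4: [12].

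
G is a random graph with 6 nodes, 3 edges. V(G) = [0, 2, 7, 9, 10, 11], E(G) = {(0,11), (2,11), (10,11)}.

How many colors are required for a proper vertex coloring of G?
χ(G) = 2

Clique number ω(G) = 2 (lower bound: χ ≥ ω).
The graph is bipartite (no odd cycle), so 2 colors suffice: χ(G) = 2.
A valid 2-coloring: color 1: [7, 9, 11]; color 2: [0, 2, 10].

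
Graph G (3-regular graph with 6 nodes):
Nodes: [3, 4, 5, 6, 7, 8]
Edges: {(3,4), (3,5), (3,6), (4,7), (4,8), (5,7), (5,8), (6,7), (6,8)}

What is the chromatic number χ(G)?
χ(G) = 2

Clique number ω(G) = 2 (lower bound: χ ≥ ω).
The graph is bipartite (no odd cycle), so 2 colors suffice: χ(G) = 2.
A valid 2-coloring: color 1: [3, 7, 8]; color 2: [4, 5, 6].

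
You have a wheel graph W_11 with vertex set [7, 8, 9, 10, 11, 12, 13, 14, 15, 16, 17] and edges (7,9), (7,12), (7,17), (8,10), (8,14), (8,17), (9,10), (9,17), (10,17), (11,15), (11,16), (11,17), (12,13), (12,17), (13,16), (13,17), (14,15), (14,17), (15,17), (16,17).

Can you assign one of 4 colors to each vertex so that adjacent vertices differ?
A valid 4-coloring: color 1: [17]; color 2: [7, 10, 11, 13, 14]; color 3: [8, 9, 12, 15, 16].
(χ(G) = 3 ≤ 4.)

Yes, G is 4-colorable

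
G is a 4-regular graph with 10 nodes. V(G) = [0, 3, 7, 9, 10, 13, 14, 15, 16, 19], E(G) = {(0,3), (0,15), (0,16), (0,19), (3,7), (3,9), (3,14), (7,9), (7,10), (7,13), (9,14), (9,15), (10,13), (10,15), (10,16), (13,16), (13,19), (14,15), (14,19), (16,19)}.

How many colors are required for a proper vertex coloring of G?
Clique number ω(G) = 3 (lower bound: χ ≥ ω).
Suppose a proper 3-coloring c exists. The clique [0, 16, 19] takes 3 distinct colors; by symmetry let c(0) = 1, c(16) = 2, c(19) = 3.
- Vertex 13: neighbors [16, 19] already have colors [2, 3] ⇒ c(13) = 1.
- Vertex 10: neighbors [13, 16] already have colors [1, 2] ⇒ c(10) = 3.
- Vertex 7: neighbors [13, 10] already have colors [1, 3] ⇒ c(7) = 2.
- Vertex 3: neighbors [0, 7] already have colors [1, 2] ⇒ c(3) = 3.
- Vertex 9: neighbors [7, 3] already have colors [2, 3] ⇒ c(9) = 1.
- Vertex 14: neighbors [9, 3] already have colors [1, 3] ⇒ c(14) = 2.
- Vertex 15: neighbors [0, 14, 10] already have colors [1, 2, 3] — all 3 colors blocked. Contradiction.
The forced assignments end in a contradiction, so G has no proper 3-coloring (χ ≥ 4).
The coloring below uses 4 colors, so χ(G) = 4.
A valid 4-coloring: color 1: [0, 10, 14]; color 2: [7, 15, 16]; color 3: [9, 13]; color 4: [3, 19].

χ(G) = 4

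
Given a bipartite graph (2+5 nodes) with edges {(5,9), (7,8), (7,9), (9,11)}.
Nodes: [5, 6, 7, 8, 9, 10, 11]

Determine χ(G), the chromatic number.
χ(G) = 2

Clique number ω(G) = 2 (lower bound: χ ≥ ω).
The graph is bipartite (no odd cycle), so 2 colors suffice: χ(G) = 2.
A valid 2-coloring: color 1: [6, 8, 9, 10]; color 2: [5, 7, 11].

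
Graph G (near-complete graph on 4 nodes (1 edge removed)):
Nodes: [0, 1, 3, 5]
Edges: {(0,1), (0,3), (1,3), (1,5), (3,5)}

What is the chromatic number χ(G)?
χ(G) = 3

Clique number ω(G) = 3 (lower bound: χ ≥ ω).
The clique on [0, 1, 3] has size 3, forcing χ ≥ 3, and the coloring below uses 3 colors, so χ(G) = 3.
A valid 3-coloring: color 1: [3]; color 2: [1]; color 3: [0, 5].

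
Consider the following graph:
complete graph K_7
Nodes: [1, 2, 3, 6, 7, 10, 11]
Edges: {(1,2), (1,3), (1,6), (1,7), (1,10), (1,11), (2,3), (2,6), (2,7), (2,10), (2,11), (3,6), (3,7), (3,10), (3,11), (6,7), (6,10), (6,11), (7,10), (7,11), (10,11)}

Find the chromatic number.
Clique number ω(G) = 7 (lower bound: χ ≥ ω).
The clique on [1, 2, 3, 6, 7, 10, 11] has size 7, forcing χ ≥ 7, and the coloring below uses 7 colors, so χ(G) = 7.
A valid 7-coloring: color 1: [10]; color 2: [7]; color 3: [6]; color 4: [2]; color 5: [3]; color 6: [11]; color 7: [1].

χ(G) = 7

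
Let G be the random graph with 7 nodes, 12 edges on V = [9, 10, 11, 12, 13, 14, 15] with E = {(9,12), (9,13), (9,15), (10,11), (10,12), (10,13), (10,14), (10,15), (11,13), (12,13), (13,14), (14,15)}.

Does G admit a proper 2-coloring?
The clique on vertices [9, 12, 13] has size 3 > 2, so it alone needs 3 colors.

No, G is not 2-colorable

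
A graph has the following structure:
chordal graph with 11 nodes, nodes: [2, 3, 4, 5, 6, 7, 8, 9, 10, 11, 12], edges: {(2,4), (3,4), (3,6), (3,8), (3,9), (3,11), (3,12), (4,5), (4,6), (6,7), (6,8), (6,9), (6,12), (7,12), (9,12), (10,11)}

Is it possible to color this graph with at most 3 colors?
No, G is not 3-colorable

The clique on vertices [3, 6, 9, 12] has size 4 > 3, so it alone needs 4 colors.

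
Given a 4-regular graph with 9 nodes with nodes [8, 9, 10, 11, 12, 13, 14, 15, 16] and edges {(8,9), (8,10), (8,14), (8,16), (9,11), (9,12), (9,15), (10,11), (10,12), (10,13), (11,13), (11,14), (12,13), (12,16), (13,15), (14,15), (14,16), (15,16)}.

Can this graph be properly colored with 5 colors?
A valid 5-coloring: color 1: [9, 13, 16]; color 2: [8, 11, 12, 15]; color 3: [10, 14].
(χ(G) = 3 ≤ 5.)

Yes, G is 5-colorable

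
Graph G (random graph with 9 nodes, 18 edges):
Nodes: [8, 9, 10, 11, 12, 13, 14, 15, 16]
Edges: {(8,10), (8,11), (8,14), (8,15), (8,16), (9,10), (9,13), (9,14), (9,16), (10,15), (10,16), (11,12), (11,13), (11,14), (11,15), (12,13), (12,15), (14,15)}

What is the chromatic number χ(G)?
Clique number ω(G) = 4 (lower bound: χ ≥ ω).
The clique on [8, 11, 14, 15] has size 4, forcing χ ≥ 4, and the coloring below uses 4 colors, so χ(G) = 4.
A valid 4-coloring: color 1: [9, 15]; color 2: [10, 11]; color 3: [8, 12]; color 4: [13, 14, 16].

χ(G) = 4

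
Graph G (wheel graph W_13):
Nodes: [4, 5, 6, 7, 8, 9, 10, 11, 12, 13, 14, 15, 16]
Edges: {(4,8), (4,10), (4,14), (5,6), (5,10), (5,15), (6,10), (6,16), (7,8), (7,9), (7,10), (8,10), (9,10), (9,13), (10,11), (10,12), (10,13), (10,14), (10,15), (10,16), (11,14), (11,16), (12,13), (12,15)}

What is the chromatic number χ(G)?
Clique number ω(G) = 3 (lower bound: χ ≥ ω).
The clique on [4, 8, 10] has size 3, forcing χ ≥ 3, and the coloring below uses 3 colors, so χ(G) = 3.
A valid 3-coloring: color 1: [10]; color 2: [4, 6, 7, 11, 13, 15]; color 3: [5, 8, 9, 12, 14, 16].

χ(G) = 3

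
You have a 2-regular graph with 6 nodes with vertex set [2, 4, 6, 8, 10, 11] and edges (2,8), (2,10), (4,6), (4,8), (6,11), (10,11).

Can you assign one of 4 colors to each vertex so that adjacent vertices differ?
A valid 4-coloring: color 1: [6, 8, 10]; color 2: [2, 4, 11].
(χ(G) = 2 ≤ 4.)

Yes, G is 4-colorable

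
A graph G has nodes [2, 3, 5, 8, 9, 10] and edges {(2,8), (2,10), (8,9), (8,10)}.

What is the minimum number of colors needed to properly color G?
χ(G) = 3

Clique number ω(G) = 3 (lower bound: χ ≥ ω).
The clique on [2, 8, 10] has size 3, forcing χ ≥ 3, and the coloring below uses 3 colors, so χ(G) = 3.
A valid 3-coloring: color 1: [3, 5, 8]; color 2: [9, 10]; color 3: [2].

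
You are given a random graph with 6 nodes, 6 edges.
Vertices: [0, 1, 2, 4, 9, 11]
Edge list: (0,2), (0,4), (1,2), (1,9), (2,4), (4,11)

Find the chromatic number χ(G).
χ(G) = 3

Clique number ω(G) = 3 (lower bound: χ ≥ ω).
The clique on [0, 2, 4] has size 3, forcing χ ≥ 3, and the coloring below uses 3 colors, so χ(G) = 3.
A valid 3-coloring: color 1: [1, 4]; color 2: [2, 9, 11]; color 3: [0].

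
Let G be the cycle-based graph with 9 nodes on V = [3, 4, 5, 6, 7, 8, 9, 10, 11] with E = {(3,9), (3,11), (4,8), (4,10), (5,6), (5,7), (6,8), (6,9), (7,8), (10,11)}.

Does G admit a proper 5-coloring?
Yes, G is 5-colorable

A valid 5-coloring: color 1: [3, 6, 7, 10]; color 2: [5, 8, 9, 11]; color 3: [4].
(χ(G) = 3 ≤ 5.)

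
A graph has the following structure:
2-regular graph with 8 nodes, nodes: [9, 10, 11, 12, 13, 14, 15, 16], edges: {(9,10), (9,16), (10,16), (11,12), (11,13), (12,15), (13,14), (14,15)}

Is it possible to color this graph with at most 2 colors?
No, G is not 2-colorable

The clique on vertices [9, 10, 16] has size 3 > 2, so it alone needs 3 colors.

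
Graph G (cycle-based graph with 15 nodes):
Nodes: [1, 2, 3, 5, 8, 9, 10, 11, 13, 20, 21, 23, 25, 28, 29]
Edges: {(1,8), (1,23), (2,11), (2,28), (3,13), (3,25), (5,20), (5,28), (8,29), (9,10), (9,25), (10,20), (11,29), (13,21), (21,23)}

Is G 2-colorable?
No, G is not 2-colorable

Odd cycle [2, 28, 5, 20, 10, 9, 25, 3, 13, 21, 23, 1, 8, 29, 11] needs 3 colors (χ ≥ 3).
Hence χ(G) ≥ 3 > 2, so no proper 2-coloring exists.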